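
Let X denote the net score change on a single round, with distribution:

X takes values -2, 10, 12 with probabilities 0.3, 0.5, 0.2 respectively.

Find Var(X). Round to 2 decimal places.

E[X] = (-2)(0.3) + (10)(0.5) + (12)(0.2) = 6.8
E[X²] = (-2)²(0.3) + (10)²(0.5) + (12)²(0.2) = 80
Var(X) = E[X²] − (E[X])² = 80 − (6.8)² = 33.76

33.76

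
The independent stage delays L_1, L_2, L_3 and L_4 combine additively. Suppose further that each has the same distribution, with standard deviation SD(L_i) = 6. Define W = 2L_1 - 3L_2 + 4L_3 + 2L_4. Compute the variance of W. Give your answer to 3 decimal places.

Var(L_i) = (6)² = 36
By independence, Var(W) = (2)²Var(L_1) + (-3)²Var(L_2) + (4)²Var(L_3) + (2)²Var(L_4)
= (2)²·36 + (-3)²·36 + (4)²·36 + (2)²·36 = 1188

1188.000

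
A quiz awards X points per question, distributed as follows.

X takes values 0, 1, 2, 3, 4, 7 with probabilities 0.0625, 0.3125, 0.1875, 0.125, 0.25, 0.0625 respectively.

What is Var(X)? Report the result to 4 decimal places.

E[X] = (0)(0.0625) + (1)(0.3125) + (2)(0.1875) + (3)(0.125) + (4)(0.25) + (7)(0.0625) = 2.5
E[X²] = (0)²(0.0625) + (1)²(0.3125) + (2)²(0.1875) + (3)²(0.125) + (4)²(0.25) + (7)²(0.0625) = 9.25
Var(X) = E[X²] − (E[X])² = 9.25 − (2.5)² = 3

3.0000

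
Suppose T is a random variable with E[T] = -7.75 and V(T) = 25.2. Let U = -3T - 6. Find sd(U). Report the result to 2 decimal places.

V(-3T - 6) = (-3)²·25.2 = 226.8
sd(U) = √226.8 ≈ 15.06

15.06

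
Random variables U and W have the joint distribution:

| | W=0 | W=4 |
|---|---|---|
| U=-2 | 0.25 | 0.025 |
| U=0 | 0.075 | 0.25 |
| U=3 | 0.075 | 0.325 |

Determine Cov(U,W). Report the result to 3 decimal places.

E[U] = 0.65,  E[W] = 2.4
E[UW] = 3.7
Cov(U,W) = E[UW] − E[U]E[W] = 3.7 − (0.65)(2.4) = 2.14

2.140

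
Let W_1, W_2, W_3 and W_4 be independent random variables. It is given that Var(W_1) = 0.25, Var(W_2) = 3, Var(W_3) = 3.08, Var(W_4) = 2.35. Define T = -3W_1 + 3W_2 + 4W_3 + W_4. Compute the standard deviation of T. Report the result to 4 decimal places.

8.9933

By independence, Var(T) = (-3)²Var(W_1) + (3)²Var(W_2) + (4)²Var(W_3) + (1)²Var(W_4)
= (-3)²·0.25 + (3)²·3 + (4)²·3.08 + (1)²·2.35 = 80.88
SD(T) = √80.88 ≈ 8.9933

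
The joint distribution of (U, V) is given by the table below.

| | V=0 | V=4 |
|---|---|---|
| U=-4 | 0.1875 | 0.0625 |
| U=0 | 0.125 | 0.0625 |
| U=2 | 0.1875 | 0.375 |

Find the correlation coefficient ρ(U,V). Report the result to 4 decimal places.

E[U] = 0.125,  E[V] = 2
E[UV] = 2
Cov(U,V) = E[UV] − E[U]E[V] = 2 − (0.125)(2) = 1.75
Var(U) = 6.234375,  Var(V) = 4
ρ = 1.75 / √(6.234375·4) ≈ 0.3504

0.3504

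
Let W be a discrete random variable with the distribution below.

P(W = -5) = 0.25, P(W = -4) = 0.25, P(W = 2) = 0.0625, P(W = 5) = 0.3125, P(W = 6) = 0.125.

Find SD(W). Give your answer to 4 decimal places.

E[W] = (-5)(0.25) + (-4)(0.25) + (2)(0.0625) + (5)(0.3125) + (6)(0.125) = 0.1875
E[W²] = (-5)²(0.25) + (-4)²(0.25) + (2)²(0.0625) + (5)²(0.3125) + (6)²(0.125) = 22.8125
var(W) = E[W²] − (E[W])² = 22.8125 − (0.1875)² = 22.77734375
SD(W) = √22.77734375 ≈ 4.7726

4.7726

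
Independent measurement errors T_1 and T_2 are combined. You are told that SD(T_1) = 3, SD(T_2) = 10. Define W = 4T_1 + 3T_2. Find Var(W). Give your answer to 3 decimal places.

1044.000

Var(T_1) = 9, Var(T_2) = 100
By independence, Var(W) = (4)²Var(T_1) + (3)²Var(T_2)
= (4)²·9 + (3)²·100 = 1044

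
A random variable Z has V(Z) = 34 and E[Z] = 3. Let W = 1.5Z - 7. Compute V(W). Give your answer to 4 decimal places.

V(1.5Z - 7) = (1.5)²·V(Z) = 2.25·34 = 76.5

76.5000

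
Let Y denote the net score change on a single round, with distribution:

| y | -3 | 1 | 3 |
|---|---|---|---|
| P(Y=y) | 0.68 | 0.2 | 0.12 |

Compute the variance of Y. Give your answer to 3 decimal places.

5.210

E[Y] = (-3)(0.68) + (1)(0.2) + (3)(0.12) = -1.48
E[Y²] = (-3)²(0.68) + (1)²(0.2) + (3)²(0.12) = 7.4
Var(Y) = E[Y²] − (E[Y])² = 7.4 − (-1.48)² = 5.2096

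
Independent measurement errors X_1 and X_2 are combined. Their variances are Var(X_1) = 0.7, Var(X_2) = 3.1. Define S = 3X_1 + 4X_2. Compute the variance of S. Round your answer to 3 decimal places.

By independence, Var(S) = (3)²Var(X_1) + (4)²Var(X_2)
= (3)²·0.7 + (4)²·3.1 = 55.9

55.900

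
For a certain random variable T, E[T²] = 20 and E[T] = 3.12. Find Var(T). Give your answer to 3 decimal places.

Var(T) = 20 − (3.12)² = 10.2656

10.266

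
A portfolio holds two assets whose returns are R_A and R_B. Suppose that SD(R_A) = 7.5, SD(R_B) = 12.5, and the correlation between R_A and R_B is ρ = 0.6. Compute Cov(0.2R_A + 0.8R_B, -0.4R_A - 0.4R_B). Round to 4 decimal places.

-77.0000

V(R_A) = (7.5)² = 56.25;  V(R_B) = (12.5)² = 156.25
Cov(R_A,R_B) = ρ·SD(R_A)·SD(R_B) = 0.6·7.5·12.5 = 56.25
Cov(0.2R_A + 0.8R_B, -0.4R_A - 0.4R_B) = (0.2)(-0.4)V(R_A) + (0.8)(-0.4)V(R_B) + [(0.2)(-0.4) + (0.8)(-0.4)]Cov(R_A,R_B)
= -0.08·56.25 + -0.32·156.25 + -0.4·56.25 = -77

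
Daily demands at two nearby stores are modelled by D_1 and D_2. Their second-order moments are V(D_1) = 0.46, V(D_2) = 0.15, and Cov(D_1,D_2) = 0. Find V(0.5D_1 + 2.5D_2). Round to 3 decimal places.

1.053

V(0.5D_1 + 2.5D_2) = (0.5)²·V(D_1) + (2.5)²·V(D_2) + 2·(0.5)·(2.5)·Cov(D_1,D_2)
= 0.25·0.46 + 6.25·0.15 + 2.5·0 = 1.0525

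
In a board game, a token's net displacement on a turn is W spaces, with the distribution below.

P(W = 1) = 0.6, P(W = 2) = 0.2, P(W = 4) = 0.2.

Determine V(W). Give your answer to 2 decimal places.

1.36

E[W] = (1)(0.6) + (2)(0.2) + (4)(0.2) = 1.8
E[W²] = (1)²(0.6) + (2)²(0.2) + (4)²(0.2) = 4.6
V(W) = E[W²] − (E[W])² = 4.6 − (1.8)² = 1.36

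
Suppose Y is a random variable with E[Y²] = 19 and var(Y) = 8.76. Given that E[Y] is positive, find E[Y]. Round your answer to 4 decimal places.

(E[Y])² = E[Y²] − var(Y) = 19 − 8.76 = 10.24
E[Y] = √10.24 = 3.2

3.2000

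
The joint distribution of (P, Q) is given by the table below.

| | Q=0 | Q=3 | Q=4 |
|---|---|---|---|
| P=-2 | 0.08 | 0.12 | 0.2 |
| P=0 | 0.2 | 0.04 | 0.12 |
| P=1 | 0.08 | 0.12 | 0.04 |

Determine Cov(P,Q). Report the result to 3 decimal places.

E[P] = -0.56,  E[Q] = 2.28
E[PQ] = -1.8
Cov(P,Q) = E[PQ] − E[P]E[Q] = -1.8 − (-0.56)(2.28) = -0.5232

-0.523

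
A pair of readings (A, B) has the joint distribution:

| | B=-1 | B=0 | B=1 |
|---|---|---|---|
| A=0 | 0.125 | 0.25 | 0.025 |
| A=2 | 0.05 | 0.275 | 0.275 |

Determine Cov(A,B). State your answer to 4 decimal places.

0.3000

E[A] = 1.2,  E[B] = 0.125
E[AB] = 0.45
Cov(A,B) = E[AB] − E[A]E[B] = 0.45 − (1.2)(0.125) = 0.3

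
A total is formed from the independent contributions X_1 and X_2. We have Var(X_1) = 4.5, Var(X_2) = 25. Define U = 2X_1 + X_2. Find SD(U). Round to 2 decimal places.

By independence, Var(U) = (2)²Var(X_1) + (1)²Var(X_2)
= (2)²·4.5 + (1)²·25 = 43
SD(U) = √43 ≈ 6.56

6.56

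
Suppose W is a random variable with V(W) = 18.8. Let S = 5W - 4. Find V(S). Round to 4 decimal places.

470.0000

V(5W - 4) = (5)²·V(W) = 25·18.8 = 470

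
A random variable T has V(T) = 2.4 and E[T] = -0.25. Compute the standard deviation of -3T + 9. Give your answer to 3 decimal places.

4.648

V(-3T + 9) = (-3)²·2.4 = 21.6
SD(-3T + 9) = √21.6 ≈ 4.648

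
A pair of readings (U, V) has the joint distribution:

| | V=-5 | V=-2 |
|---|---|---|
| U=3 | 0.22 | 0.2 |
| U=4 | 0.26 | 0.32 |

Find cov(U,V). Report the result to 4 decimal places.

E[U] = 3.58,  E[V] = -3.44
E[UV] = -12.26
cov(U,V) = E[UV] − E[U]E[V] = -12.26 − (3.58)(-3.44) = 0.0552

0.0552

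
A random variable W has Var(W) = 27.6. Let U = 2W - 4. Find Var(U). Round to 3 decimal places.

Var(2W - 4) = (2)²·Var(W) = 4·27.6 = 110.4

110.400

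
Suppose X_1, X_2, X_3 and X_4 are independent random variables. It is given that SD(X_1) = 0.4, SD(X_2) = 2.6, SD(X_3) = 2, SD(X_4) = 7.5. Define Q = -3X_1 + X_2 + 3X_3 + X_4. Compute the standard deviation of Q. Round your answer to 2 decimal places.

V(X_1) = 0.16, V(X_2) = 6.76, V(X_3) = 4, V(X_4) = 56.25
By independence, V(Q) = (-3)²V(X_1) + (1)²V(X_2) + (3)²V(X_3) + (1)²V(X_4)
= (-3)²·0.16 + (1)²·6.76 + (3)²·4 + (1)²·56.25 = 100.45
SD(Q) = √100.45 ≈ 10.02

10.02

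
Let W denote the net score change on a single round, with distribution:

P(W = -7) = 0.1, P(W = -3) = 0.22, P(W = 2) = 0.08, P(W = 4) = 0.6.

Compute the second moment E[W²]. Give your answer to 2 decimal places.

16.80

E[W²] = (-7)²(0.1) + (-3)²(0.22) + (2)²(0.08) + (4)²(0.6) = 16.8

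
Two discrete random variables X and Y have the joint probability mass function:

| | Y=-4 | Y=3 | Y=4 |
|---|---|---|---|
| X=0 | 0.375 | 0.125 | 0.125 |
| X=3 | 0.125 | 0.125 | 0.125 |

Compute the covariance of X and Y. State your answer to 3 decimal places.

1.406

E[X] = 1.125,  E[Y] = -0.25
E[XY] = 1.125
Cov(X,Y) = E[XY] − E[X]E[Y] = 1.125 − (1.125)(-0.25) = 1.40625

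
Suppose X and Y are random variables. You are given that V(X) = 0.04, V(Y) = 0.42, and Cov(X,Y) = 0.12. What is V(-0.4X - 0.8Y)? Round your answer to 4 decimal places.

0.3520

V(-0.4X - 0.8Y) = (-0.4)²·V(X) + (-0.8)²·V(Y) + 2·(-0.4)·(-0.8)·Cov(X,Y)
= 0.16·0.04 + 0.64·0.42 + 0.64·0.12 = 0.352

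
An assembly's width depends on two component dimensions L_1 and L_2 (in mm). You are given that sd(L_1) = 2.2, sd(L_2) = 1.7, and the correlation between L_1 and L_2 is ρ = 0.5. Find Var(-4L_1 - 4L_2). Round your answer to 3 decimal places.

183.520

Var(L_1) = (2.2)² = 4.84;  Var(L_2) = (1.7)² = 2.89
cov(L_1,L_2) = ρ·sd(L_1)·sd(L_2) = 0.5·2.2·1.7 = 1.87
Var(-4L_1 - 4L_2) = (-4)²·Var(L_1) + (-4)²·Var(L_2) + 2·(-4)·(-4)·cov(L_1,L_2)
= 16·4.84 + 16·2.89 + 32·1.87 = 183.52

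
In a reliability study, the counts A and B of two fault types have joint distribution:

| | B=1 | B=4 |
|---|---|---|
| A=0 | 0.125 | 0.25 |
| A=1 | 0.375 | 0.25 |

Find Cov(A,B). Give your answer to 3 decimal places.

-0.188

E[A] = 0.625,  E[B] = 2.5
E[AB] = 1.375
Cov(A,B) = E[AB] − E[A]E[B] = 1.375 − (0.625)(2.5) = -0.1875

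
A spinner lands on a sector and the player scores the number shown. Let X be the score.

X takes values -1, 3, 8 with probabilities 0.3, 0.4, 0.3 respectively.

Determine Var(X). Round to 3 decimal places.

12.210

E[X] = (-1)(0.3) + (3)(0.4) + (8)(0.3) = 3.3
E[X²] = (-1)²(0.3) + (3)²(0.4) + (8)²(0.3) = 23.1
Var(X) = E[X²] − (E[X])² = 23.1 − (3.3)² = 12.21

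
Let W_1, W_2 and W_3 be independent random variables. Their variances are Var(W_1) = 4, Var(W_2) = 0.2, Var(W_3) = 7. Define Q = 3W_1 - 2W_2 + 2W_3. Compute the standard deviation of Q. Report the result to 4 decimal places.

8.0498

By independence, Var(Q) = (3)²Var(W_1) + (-2)²Var(W_2) + (2)²Var(W_3)
= (3)²·4 + (-2)²·0.2 + (2)²·7 = 64.8
σ(Q) = √64.8 ≈ 8.0498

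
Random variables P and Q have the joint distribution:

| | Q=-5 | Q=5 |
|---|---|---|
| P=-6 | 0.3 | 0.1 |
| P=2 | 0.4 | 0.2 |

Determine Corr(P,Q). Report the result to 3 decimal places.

0.089

E[P] = -1.2,  E[Q] = -2
E[PQ] = 4
Cov(P,Q) = E[PQ] − E[P]E[Q] = 4 − (-1.2)(-2) = 1.6
V(P) = 15.36,  V(Q) = 21
ρ = 1.6 / √(15.36·21) ≈ 0.089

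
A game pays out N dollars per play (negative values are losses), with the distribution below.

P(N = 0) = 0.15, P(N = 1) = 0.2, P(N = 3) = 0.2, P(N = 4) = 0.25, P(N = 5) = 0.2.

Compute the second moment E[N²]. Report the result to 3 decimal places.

E[N²] = (0)²(0.15) + (1)²(0.2) + (3)²(0.2) + (4)²(0.25) + (5)²(0.2) = 11

11.000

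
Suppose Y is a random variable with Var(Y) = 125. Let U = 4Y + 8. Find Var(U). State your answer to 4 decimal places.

Var(4Y + 8) = (4)²·Var(Y) = 16·125 = 2000

2000.0000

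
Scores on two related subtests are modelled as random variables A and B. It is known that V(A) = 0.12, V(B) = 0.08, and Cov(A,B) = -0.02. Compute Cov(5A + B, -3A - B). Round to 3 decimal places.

-1.720

Cov(5A + B, -3A - B) = (5)(-3)V(A) + (1)(-1)V(B) + [(5)(-1) + (1)(-3)]Cov(A,B)
= -15·0.12 + -1·0.08 + -8·-0.02 = -1.72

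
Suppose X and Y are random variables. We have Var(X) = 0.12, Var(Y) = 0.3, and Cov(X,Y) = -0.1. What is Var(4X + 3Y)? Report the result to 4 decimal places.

Var(4X + 3Y) = (4)²·Var(X) + (3)²·Var(Y) + 2·(4)·(3)·Cov(X,Y)
= 16·0.12 + 9·0.3 + 24·-0.1 = 2.22

2.2200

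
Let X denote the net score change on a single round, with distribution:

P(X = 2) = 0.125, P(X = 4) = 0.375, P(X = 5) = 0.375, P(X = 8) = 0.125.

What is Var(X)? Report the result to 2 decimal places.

2.48

E[X] = (2)(0.125) + (4)(0.375) + (5)(0.375) + (8)(0.125) = 4.625
E[X²] = (2)²(0.125) + (4)²(0.375) + (5)²(0.375) + (8)²(0.125) = 23.875
Var(X) = E[X²] − (E[X])² = 23.875 − (4.625)² = 2.484375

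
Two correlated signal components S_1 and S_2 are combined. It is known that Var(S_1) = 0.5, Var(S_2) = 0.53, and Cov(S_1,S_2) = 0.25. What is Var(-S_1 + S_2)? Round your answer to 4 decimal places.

0.5300

Var(-S_1 + S_2) = (-1)²·Var(S_1) + (1)²·Var(S_2) + 2·(-1)·(1)·Cov(S_1,S_2)
= 1·0.5 + 1·0.53 + -2·0.25 = 0.53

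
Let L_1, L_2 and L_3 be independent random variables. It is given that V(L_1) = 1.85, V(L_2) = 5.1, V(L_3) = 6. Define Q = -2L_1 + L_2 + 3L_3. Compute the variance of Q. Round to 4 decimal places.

By independence, V(Q) = (-2)²V(L_1) + (1)²V(L_2) + (3)²V(L_3)
= (-2)²·1.85 + (1)²·5.1 + (3)²·6 = 66.5

66.5000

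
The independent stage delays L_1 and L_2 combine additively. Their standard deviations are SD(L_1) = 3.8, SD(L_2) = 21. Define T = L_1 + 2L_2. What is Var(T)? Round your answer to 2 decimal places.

Var(L_1) = 14.44, Var(L_2) = 441
By independence, Var(T) = (1)²Var(L_1) + (2)²Var(L_2)
= (1)²·14.44 + (2)²·441 = 1778.44

1778.44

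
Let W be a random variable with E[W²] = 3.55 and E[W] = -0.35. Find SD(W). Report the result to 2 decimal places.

1.85

V(W) = 3.55 − (-0.35)² = 3.4275
SD(W) = √3.4275 ≈ 1.85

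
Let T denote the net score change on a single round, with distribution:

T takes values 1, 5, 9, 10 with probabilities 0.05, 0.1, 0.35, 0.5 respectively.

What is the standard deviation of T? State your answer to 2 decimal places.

E[T] = (1)(0.05) + (5)(0.1) + (9)(0.35) + (10)(0.5) = 8.7
E[T²] = (1)²(0.05) + (5)²(0.1) + (9)²(0.35) + (10)²(0.5) = 80.9
Var(T) = E[T²] − (E[T])² = 80.9 − (8.7)² = 5.21
sd(T) = √5.21 ≈ 2.28

2.28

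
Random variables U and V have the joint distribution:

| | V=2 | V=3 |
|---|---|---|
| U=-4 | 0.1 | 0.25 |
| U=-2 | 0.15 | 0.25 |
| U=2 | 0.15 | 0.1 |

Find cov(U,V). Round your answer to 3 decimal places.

-0.280

E[U] = -1.7,  E[V] = 2.6
E[UV] = -4.7
cov(U,V) = E[UV] − E[U]E[V] = -4.7 − (-1.7)(2.6) = -0.28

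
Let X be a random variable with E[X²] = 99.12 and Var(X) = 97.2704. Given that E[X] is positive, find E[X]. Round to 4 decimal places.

1.3600

(E[X])² = E[X²] − Var(X) = 99.12 − 97.2704 = 1.8496
E[X] = √1.8496 = 1.36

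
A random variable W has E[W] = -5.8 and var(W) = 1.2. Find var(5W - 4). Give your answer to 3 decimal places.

var(5W - 4) = (5)²·var(W) = 25·1.2 = 30

30.000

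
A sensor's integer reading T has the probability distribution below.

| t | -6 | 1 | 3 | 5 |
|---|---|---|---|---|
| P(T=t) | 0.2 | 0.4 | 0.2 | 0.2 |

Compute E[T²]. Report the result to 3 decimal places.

14.400

E[T²] = (-6)²(0.2) + (1)²(0.4) + (3)²(0.2) + (5)²(0.2) = 14.4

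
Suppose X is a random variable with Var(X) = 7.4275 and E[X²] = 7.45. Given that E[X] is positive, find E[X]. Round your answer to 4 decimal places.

0.1500

(E[X])² = E[X²] − Var(X) = 7.45 − 7.4275 = 0.0225
E[X] = √0.0225 = 0.15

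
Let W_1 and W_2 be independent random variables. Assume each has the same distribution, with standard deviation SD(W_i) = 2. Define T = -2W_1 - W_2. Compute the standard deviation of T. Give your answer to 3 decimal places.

Var(W_i) = (2)² = 4
By independence, Var(T) = (-2)²Var(W_1) + (-1)²Var(W_2)
= (-2)²·4 + (-1)²·4 = 20
SD(T) = √20 ≈ 4.472

4.472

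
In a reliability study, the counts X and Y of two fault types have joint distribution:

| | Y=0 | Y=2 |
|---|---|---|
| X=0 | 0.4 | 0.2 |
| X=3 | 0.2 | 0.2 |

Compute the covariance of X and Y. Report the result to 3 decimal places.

E[X] = 1.2,  E[Y] = 0.8
E[XY] = 1.2
Cov(X,Y) = E[XY] − E[X]E[Y] = 1.2 − (1.2)(0.8) = 0.24

0.240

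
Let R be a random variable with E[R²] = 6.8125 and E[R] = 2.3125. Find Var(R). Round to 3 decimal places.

Var(R) = 6.8125 − (2.3125)² = 1.46484375

1.465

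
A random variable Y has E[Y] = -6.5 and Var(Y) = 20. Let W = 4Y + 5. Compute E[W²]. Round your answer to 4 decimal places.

761.0000

E[4Y + 5] = 4·-6.5 + 5 = -21
Var(4Y + 5) = (4)²·20 = 320
E[W²] = Var(W) + (E[W])² = 320 + (-21)² = 761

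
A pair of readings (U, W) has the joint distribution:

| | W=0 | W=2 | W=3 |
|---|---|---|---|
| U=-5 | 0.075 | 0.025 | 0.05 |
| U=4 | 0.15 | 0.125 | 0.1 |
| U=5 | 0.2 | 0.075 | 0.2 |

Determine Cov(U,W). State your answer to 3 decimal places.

E[U] = 3.125,  E[W] = 1.5
E[UW] = 4.95
Cov(U,W) = E[UW] − E[U]E[W] = 4.95 − (3.125)(1.5) = 0.2625

0.263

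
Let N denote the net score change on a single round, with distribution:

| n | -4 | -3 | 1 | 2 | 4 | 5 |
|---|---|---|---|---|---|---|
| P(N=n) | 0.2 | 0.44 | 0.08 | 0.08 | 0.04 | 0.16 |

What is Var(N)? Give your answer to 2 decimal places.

E[N] = (-4)(0.2) + (-3)(0.44) + (1)(0.08) + (2)(0.08) + (4)(0.04) + (5)(0.16) = -0.92
E[N²] = (-4)²(0.2) + (-3)²(0.44) + (1)²(0.08) + (2)²(0.08) + (4)²(0.04) + (5)²(0.16) = 12.2
Var(N) = E[N²] − (E[N])² = 12.2 − (-0.92)² = 11.3536

11.35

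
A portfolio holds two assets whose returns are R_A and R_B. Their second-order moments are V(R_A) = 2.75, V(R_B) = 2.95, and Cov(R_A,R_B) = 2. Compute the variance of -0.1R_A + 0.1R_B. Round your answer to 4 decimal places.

V(-0.1R_A + 0.1R_B) = (-0.1)²·V(R_A) + (0.1)²·V(R_B) + 2·(-0.1)·(0.1)·Cov(R_A,R_B)
= 0.01·2.75 + 0.01·2.95 + -0.02·2 = 0.017

0.0170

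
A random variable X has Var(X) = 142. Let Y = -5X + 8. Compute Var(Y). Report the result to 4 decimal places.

3550.0000

Var(-5X + 8) = (-5)²·Var(X) = 25·142 = 3550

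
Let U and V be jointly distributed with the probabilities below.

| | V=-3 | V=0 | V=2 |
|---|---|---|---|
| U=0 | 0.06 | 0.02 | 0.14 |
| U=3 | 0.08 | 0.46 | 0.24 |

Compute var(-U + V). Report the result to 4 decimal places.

E[U] = 2.34,  E[V] = 0.34,  E[UV] = 0.72
var(U) = 7.02 − (2.34)² = 1.5444;  var(V) = 2.78 − (0.34)² = 2.6644
Cov(U,V) = 0.72 − (2.34)(0.34) = -0.0756
var(-U + V) = (-1)²·1.5444 + (1)²·2.6644 + 2·(-1)·(1)·-0.0756 = 4.36

4.3600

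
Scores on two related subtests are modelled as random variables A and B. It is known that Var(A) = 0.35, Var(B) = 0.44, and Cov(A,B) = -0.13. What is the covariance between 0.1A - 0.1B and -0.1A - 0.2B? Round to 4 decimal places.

0.0066

Cov(0.1A - 0.1B, -0.1A - 0.2B) = (0.1)(-0.1)Var(A) + (-0.1)(-0.2)Var(B) + [(0.1)(-0.2) + (-0.1)(-0.1)]Cov(A,B)
= -0.01·0.35 + 0.02·0.44 + -0.01·-0.13 = 0.0066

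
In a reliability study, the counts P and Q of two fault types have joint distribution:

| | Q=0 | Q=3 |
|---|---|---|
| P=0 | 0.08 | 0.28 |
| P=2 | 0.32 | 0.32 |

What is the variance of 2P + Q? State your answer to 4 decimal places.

4.3104

E[P] = 1.28,  E[Q] = 1.8,  E[PQ] = 1.92
V(P) = 2.56 − (1.28)² = 0.9216;  V(Q) = 5.4 − (1.8)² = 2.16
Cov(P,Q) = 1.92 − (1.28)(1.8) = -0.384
V(2P + Q) = (2)²·0.9216 + (1)²·2.16 + 2·(2)·(1)·-0.384 = 4.3104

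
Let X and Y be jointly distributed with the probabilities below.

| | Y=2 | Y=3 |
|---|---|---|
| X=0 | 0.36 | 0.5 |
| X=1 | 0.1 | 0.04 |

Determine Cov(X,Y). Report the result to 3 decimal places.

-0.036

E[X] = 0.14,  E[Y] = 2.54
E[XY] = 0.32
Cov(X,Y) = E[XY] − E[X]E[Y] = 0.32 − (0.14)(2.54) = -0.0356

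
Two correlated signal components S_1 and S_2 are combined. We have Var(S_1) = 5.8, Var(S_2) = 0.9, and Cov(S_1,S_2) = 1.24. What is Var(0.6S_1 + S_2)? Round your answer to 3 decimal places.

4.476

Var(0.6S_1 + S_2) = (0.6)²·Var(S_1) + (1)²·Var(S_2) + 2·(0.6)·(1)·Cov(S_1,S_2)
= 0.36·5.8 + 1·0.9 + 1.2·1.24 = 4.476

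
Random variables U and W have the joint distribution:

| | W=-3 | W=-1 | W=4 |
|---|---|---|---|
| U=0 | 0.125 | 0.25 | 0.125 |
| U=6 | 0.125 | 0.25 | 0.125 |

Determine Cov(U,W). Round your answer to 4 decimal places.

E[U] = 3,  E[W] = -0.25
E[UW] = -0.75
Cov(U,W) = E[UW] − E[U]E[W] = -0.75 − (3)(-0.25) = 0

0.0000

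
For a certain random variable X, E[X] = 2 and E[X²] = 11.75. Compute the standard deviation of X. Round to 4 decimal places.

var(X) = 11.75 − (2)² = 7.75
SD(X) = √7.75 ≈ 2.7839

2.7839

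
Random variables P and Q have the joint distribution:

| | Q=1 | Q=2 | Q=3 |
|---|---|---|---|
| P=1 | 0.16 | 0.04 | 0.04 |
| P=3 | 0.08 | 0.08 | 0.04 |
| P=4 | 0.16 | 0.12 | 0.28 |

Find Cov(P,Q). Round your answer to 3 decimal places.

0.363

E[P] = 3.08,  E[Q] = 1.96
E[PQ] = 6.4
Cov(P,Q) = E[PQ] − E[P]E[Q] = 6.4 − (3.08)(1.96) = 0.3632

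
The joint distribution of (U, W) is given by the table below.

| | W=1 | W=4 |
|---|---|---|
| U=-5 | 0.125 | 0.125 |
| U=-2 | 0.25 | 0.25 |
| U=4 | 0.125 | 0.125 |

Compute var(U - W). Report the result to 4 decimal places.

E[U] = -1.25,  E[W] = 2.5,  E[UW] = -3.125
var(U) = 12.25 − (-1.25)² = 10.6875;  var(W) = 8.5 − (2.5)² = 2.25
cov(U,W) = -3.125 − (-1.25)(2.5) = 0
var(U - W) = (1)²·10.6875 + (-1)²·2.25 + 2·(1)·(-1)·0 = 12.9375

12.9375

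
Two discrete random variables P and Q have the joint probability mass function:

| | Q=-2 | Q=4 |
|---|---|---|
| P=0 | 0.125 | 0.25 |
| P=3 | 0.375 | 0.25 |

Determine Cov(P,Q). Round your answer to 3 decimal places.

E[P] = 1.875,  E[Q] = 1
E[PQ] = 0.75
Cov(P,Q) = E[PQ] − E[P]E[Q] = 0.75 − (1.875)(1) = -1.125

-1.125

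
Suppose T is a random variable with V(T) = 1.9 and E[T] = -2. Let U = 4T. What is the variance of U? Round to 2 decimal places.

V(4T) = (4)²·V(T) = 16·1.9 = 30.4

30.40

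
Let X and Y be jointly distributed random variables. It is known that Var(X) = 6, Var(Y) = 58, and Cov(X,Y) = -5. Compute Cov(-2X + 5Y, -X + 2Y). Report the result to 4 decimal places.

637.0000

Cov(-2X + 5Y, -X + 2Y) = (-2)(-1)Var(X) + (5)(2)Var(Y) + [(-2)(2) + (5)(-1)]Cov(X,Y)
= 2·6 + 10·58 + -9·-5 = 637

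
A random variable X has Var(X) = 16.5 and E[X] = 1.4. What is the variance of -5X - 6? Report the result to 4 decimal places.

Var(-5X - 6) = (-5)²·Var(X) = 25·16.5 = 412.5

412.5000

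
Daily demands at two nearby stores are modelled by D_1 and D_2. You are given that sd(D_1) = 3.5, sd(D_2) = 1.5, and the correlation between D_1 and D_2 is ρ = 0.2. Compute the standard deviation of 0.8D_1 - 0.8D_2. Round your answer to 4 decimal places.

var(D_1) = (3.5)² = 12.25;  var(D_2) = (1.5)² = 2.25
cov(D_1,D_2) = ρ·sd(D_1)·sd(D_2) = 0.2·3.5·1.5 = 1.05
var(0.8D_1 - 0.8D_2) = (0.8)²·var(D_1) + (-0.8)²·var(D_2) + 2·(0.8)·(-0.8)·cov(D_1,D_2)
= 0.64·12.25 + 0.64·2.25 + -1.28·1.05 = 7.936
sd(0.8D_1 - 0.8D_2) = √7.936 ≈ 2.8171

2.8171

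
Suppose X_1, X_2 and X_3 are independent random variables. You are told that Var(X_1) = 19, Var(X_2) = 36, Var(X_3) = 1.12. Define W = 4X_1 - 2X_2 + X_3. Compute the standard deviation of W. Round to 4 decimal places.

By independence, Var(W) = (4)²Var(X_1) + (-2)²Var(X_2) + (1)²Var(X_3)
= (4)²·19 + (-2)²·36 + (1)²·1.12 = 449.12
SD(W) = √449.12 ≈ 21.1925

21.1925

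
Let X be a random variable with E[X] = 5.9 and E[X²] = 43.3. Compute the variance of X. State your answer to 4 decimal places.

8.4900

Var(X) = 43.3 − (5.9)² = 8.49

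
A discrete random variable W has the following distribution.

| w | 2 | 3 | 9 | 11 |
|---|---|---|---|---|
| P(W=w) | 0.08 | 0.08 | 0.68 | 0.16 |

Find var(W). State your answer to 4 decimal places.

E[W] = (2)(0.08) + (3)(0.08) + (9)(0.68) + (11)(0.16) = 8.28
E[W²] = (2)²(0.08) + (3)²(0.08) + (9)²(0.68) + (11)²(0.16) = 75.48
var(W) = E[W²] − (E[W])² = 75.48 − (8.28)² = 6.9216

6.9216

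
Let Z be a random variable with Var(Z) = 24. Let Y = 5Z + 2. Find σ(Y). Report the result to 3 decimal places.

24.495

Var(5Z + 2) = (5)²·24 = 600
σ(Y) = √600 ≈ 24.495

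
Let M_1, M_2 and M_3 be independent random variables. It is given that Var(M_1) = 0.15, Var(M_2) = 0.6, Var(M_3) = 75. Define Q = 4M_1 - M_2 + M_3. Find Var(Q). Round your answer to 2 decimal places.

78.00

By independence, Var(Q) = (4)²Var(M_1) + (-1)²Var(M_2) + (1)²Var(M_3)
= (4)²·0.15 + (-1)²·0.6 + (1)²·75 = 78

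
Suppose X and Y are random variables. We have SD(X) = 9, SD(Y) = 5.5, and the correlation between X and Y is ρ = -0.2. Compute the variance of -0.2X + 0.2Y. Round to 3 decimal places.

5.242

Var(X) = (9)² = 81;  Var(Y) = (5.5)² = 30.25
Cov(X,Y) = ρ·SD(X)·SD(Y) = -0.2·9·5.5 = -9.9
Var(-0.2X + 0.2Y) = (-0.2)²·Var(X) + (0.2)²·Var(Y) + 2·(-0.2)·(0.2)·Cov(X,Y)
= 0.04·81 + 0.04·30.25 + -0.08·-9.9 = 5.242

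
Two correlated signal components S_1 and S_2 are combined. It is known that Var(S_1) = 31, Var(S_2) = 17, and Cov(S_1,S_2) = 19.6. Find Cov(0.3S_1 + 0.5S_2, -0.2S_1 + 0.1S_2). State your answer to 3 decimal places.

-2.382

Cov(0.3S_1 + 0.5S_2, -0.2S_1 + 0.1S_2) = (0.3)(-0.2)Var(S_1) + (0.5)(0.1)Var(S_2) + [(0.3)(0.1) + (0.5)(-0.2)]Cov(S_1,S_2)
= -0.06·31 + 0.05·17 + -0.07·19.6 = -2.382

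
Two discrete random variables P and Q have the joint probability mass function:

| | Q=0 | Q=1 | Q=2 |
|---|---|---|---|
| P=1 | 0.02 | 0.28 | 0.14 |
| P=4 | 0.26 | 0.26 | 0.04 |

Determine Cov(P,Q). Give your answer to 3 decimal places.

-0.492

E[P] = 2.68,  E[Q] = 0.9
E[PQ] = 1.92
Cov(P,Q) = E[PQ] − E[P]E[Q] = 1.92 − (2.68)(0.9) = -0.492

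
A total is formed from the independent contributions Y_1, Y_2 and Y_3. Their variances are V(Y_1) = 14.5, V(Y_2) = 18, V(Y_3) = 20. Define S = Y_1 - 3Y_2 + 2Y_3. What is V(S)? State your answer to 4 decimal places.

256.5000

By independence, V(S) = (1)²V(Y_1) + (-3)²V(Y_2) + (2)²V(Y_3)
= (1)²·14.5 + (-3)²·18 + (2)²·20 = 256.5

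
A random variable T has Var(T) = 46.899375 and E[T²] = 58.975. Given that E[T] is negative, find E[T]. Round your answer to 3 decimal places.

-3.475

(E[T])² = E[T²] − Var(T) = 58.975 − 46.899375 = 12.075625
E[T] = −√12.075625 = -3.475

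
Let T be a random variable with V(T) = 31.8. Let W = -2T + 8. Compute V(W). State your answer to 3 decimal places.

V(-2T + 8) = (-2)²·V(T) = 4·31.8 = 127.2

127.200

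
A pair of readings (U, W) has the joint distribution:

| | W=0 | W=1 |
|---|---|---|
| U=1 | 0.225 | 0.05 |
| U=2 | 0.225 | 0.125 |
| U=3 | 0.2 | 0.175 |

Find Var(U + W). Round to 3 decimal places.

E[U] = 2.1,  E[W] = 0.35,  E[UW] = 0.825
Var(U) = 5.05 − (2.1)² = 0.64;  Var(W) = 0.35 − (0.35)² = 0.2275
Cov(U,W) = 0.825 − (2.1)(0.35) = 0.09
Var(U + W) = (1)²·0.64 + (1)²·0.2275 + 2·(1)·(1)·0.09 = 1.0475

1.048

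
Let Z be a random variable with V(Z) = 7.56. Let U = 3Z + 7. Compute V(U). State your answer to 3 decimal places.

68.040

V(3Z + 7) = (3)²·V(Z) = 9·7.56 = 68.04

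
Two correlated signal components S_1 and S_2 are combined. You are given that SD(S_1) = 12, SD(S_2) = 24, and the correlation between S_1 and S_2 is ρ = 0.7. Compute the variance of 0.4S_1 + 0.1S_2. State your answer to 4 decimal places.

Var(S_1) = (12)² = 144;  Var(S_2) = (24)² = 576
cov(S_1,S_2) = ρ·SD(S_1)·SD(S_2) = 0.7·12·24 = 201.6
Var(0.4S_1 + 0.1S_2) = (0.4)²·Var(S_1) + (0.1)²·Var(S_2) + 2·(0.4)·(0.1)·cov(S_1,S_2)
= 0.16·144 + 0.01·576 + 0.08·201.6 = 44.928

44.9280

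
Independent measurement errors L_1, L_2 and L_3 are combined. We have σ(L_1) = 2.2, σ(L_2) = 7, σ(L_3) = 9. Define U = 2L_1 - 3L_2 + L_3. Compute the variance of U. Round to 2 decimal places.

541.36

var(L_1) = 4.84, var(L_2) = 49, var(L_3) = 81
By independence, var(U) = (2)²var(L_1) + (-3)²var(L_2) + (1)²var(L_3)
= (2)²·4.84 + (-3)²·49 + (1)²·81 = 541.36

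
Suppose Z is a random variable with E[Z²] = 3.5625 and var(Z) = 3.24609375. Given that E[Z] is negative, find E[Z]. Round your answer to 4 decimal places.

(E[Z])² = E[Z²] − var(Z) = 3.5625 − 3.24609375 = 0.31640625
E[Z] = −√0.31640625 = -0.5625

-0.5625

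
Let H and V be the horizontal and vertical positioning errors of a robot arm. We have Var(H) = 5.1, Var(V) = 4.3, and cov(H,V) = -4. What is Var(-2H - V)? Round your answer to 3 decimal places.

Var(-2H - V) = (-2)²·Var(H) + (-1)²·Var(V) + 2·(-2)·(-1)·cov(H,V)
= 4·5.1 + 1·4.3 + 4·-4 = 8.7

8.700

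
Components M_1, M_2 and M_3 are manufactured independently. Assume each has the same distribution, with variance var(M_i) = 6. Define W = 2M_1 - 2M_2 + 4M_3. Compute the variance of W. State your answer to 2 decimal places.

144.00

By independence, var(W) = (2)²var(M_1) + (-2)²var(M_2) + (4)²var(M_3)
= (2)²·6 + (-2)²·6 + (4)²·6 = 144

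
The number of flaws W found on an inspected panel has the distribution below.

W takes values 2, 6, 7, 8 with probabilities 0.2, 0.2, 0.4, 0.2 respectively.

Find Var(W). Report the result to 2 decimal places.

4.40

E[W] = (2)(0.2) + (6)(0.2) + (7)(0.4) + (8)(0.2) = 6
E[W²] = (2)²(0.2) + (6)²(0.2) + (7)²(0.4) + (8)²(0.2) = 40.4
Var(W) = E[W²] − (E[W])² = 40.4 − (6)² = 4.4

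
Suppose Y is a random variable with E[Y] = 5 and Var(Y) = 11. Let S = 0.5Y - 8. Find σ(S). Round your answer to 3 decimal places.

Var(0.5Y - 8) = (0.5)²·11 = 2.75
σ(S) = √2.75 ≈ 1.658

1.658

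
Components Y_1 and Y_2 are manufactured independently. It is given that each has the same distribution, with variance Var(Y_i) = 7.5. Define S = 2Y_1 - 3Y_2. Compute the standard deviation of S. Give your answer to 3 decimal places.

By independence, Var(S) = (2)²Var(Y_1) + (-3)²Var(Y_2)
= (2)²·7.5 + (-3)²·7.5 = 97.5
σ(S) = √97.5 ≈ 9.874

9.874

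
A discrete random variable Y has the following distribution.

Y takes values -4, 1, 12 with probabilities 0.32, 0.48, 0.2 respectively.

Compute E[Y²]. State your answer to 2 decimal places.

34.40

E[Y²] = (-4)²(0.32) + (1)²(0.48) + (12)²(0.2) = 34.4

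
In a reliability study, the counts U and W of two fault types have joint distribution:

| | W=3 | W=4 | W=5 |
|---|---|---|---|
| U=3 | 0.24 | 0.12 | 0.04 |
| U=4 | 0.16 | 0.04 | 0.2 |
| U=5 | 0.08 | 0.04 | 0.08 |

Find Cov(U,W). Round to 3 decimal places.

E[U] = 3.8,  E[W] = 3.84
E[UW] = 14.76
Cov(U,W) = E[UW] − E[U]E[W] = 14.76 − (3.8)(3.84) = 0.168

0.168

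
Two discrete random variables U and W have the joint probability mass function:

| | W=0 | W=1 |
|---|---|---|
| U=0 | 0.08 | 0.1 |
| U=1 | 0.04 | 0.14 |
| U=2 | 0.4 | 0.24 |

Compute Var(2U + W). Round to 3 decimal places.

E[U] = 1.46,  E[W] = 0.48,  E[UW] = 0.62
Var(U) = 2.74 − (1.46)² = 0.6084;  Var(W) = 0.48 − (0.48)² = 0.2496
Cov(U,W) = 0.62 − (1.46)(0.48) = -0.0808
Var(2U + W) = (2)²·0.6084 + (1)²·0.2496 + 2·(2)·(1)·-0.0808 = 2.36

2.360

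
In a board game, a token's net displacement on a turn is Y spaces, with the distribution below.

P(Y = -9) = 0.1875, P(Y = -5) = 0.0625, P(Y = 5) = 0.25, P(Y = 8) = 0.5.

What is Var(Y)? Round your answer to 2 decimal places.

44.44

E[Y] = (-9)(0.1875) + (-5)(0.0625) + (5)(0.25) + (8)(0.5) = 3.25
E[Y²] = (-9)²(0.1875) + (-5)²(0.0625) + (5)²(0.25) + (8)²(0.5) = 55
Var(Y) = E[Y²] − (E[Y])² = 55 − (3.25)² = 44.4375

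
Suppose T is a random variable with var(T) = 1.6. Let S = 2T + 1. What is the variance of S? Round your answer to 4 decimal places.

var(2T + 1) = (2)²·var(T) = 4·1.6 = 6.4

6.4000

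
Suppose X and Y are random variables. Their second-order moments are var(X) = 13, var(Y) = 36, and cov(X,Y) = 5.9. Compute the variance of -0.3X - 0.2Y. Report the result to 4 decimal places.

var(-0.3X - 0.2Y) = (-0.3)²·var(X) + (-0.2)²·var(Y) + 2·(-0.3)·(-0.2)·cov(X,Y)
= 0.09·13 + 0.04·36 + 0.12·5.9 = 3.318

3.3180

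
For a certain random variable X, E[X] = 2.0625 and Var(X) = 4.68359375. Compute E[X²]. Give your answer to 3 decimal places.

8.938

E[X²] = Var(X) + (E[X])² = 4.68359375 + (2.0625)² = 8.9375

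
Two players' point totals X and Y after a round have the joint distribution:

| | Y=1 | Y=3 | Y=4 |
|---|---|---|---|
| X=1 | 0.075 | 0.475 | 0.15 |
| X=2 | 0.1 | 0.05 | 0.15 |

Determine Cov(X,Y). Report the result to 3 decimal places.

E[X] = 1.3,  E[Y] = 2.95
E[XY] = 3.8
Cov(X,Y) = E[XY] − E[X]E[Y] = 3.8 − (1.3)(2.95) = -0.035

-0.035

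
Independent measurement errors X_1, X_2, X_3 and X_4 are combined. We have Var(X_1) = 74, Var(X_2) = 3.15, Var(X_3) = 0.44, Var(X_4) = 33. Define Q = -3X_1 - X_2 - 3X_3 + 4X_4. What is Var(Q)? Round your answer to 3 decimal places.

By independence, Var(Q) = (-3)²Var(X_1) + (-1)²Var(X_2) + (-3)²Var(X_3) + (4)²Var(X_4)
= (-3)²·74 + (-1)²·3.15 + (-3)²·0.44 + (4)²·33 = 1201.11

1201.110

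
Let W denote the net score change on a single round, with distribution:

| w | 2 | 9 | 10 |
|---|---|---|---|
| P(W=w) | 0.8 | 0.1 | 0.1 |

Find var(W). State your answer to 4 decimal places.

9.0500

E[W] = (2)(0.8) + (9)(0.1) + (10)(0.1) = 3.5
E[W²] = (2)²(0.8) + (9)²(0.1) + (10)²(0.1) = 21.3
var(W) = E[W²] − (E[W])² = 21.3 − (3.5)² = 9.05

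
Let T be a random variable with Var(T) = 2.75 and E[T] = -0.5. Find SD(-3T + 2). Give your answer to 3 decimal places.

Var(-3T + 2) = (-3)²·2.75 = 24.75
SD(-3T + 2) = √24.75 ≈ 4.975

4.975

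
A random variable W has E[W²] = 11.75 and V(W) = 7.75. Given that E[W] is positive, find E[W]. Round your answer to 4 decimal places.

(E[W])² = E[W²] − V(W) = 11.75 − 7.75 = 4
E[W] = √4 = 2

2.0000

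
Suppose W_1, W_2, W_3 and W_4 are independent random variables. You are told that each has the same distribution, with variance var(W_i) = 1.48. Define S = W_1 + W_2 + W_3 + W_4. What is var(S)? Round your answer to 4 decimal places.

By independence, var(S) = (1)²var(W_1) + (1)²var(W_2) + (1)²var(W_3) + (1)²var(W_4)
= (1)²·1.48 + (1)²·1.48 + (1)²·1.48 + (1)²·1.48 = 5.92

5.9200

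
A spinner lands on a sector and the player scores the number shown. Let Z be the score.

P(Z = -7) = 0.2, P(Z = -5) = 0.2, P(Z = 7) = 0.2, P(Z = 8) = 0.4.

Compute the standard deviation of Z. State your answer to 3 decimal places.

6.735

E[Z] = (-7)(0.2) + (-5)(0.2) + (7)(0.2) + (8)(0.4) = 2.2
E[Z²] = (-7)²(0.2) + (-5)²(0.2) + (7)²(0.2) + (8)²(0.4) = 50.2
V(Z) = E[Z²] − (E[Z])² = 50.2 − (2.2)² = 45.36
SD(Z) = √45.36 ≈ 6.735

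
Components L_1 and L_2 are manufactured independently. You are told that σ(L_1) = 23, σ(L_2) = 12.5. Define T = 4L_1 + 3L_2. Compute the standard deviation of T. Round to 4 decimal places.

Var(L_1) = 529, Var(L_2) = 156.25
By independence, Var(T) = (4)²Var(L_1) + (3)²Var(L_2)
= (4)²·529 + (3)²·156.25 = 9870.25
σ(T) = √9870.25 ≈ 99.3491

99.3491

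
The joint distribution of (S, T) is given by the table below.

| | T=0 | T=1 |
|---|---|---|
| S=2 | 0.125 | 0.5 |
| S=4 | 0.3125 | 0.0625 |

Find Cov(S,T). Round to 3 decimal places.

-0.297

E[S] = 2.75,  E[T] = 0.5625
E[ST] = 1.25
Cov(S,T) = E[ST] − E[S]E[T] = 1.25 − (2.75)(0.5625) = -0.296875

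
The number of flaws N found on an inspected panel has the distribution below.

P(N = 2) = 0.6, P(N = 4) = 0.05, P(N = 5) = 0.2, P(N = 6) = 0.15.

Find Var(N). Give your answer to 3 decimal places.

E[N] = (2)(0.6) + (4)(0.05) + (5)(0.2) + (6)(0.15) = 3.3
E[N²] = (2)²(0.6) + (4)²(0.05) + (5)²(0.2) + (6)²(0.15) = 13.6
Var(N) = E[N²] − (E[N])² = 13.6 − (3.3)² = 2.71

2.710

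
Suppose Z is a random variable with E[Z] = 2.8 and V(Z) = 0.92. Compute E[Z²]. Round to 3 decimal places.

E[Z²] = V(Z) + (E[Z])² = 0.92 + (2.8)² = 8.76

8.760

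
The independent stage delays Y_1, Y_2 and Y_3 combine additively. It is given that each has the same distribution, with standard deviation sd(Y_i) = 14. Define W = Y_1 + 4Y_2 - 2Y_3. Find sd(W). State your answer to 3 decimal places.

64.156

var(Y_i) = (14)² = 196
By independence, var(W) = (1)²var(Y_1) + (4)²var(Y_2) + (-2)²var(Y_3)
= (1)²·196 + (4)²·196 + (-2)²·196 = 4116
sd(W) = √4116 ≈ 64.156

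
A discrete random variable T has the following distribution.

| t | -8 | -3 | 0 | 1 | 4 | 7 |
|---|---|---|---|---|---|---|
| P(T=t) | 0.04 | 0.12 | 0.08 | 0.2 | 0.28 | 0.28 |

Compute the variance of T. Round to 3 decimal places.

E[T] = (-8)(0.04) + (-3)(0.12) + (0)(0.08) + (1)(0.2) + (4)(0.28) + (7)(0.28) = 2.6
E[T²] = (-8)²(0.04) + (-3)²(0.12) + (0)²(0.08) + (1)²(0.2) + (4)²(0.28) + (7)²(0.28) = 22.04
Var(T) = E[T²] − (E[T])² = 22.04 − (2.6)² = 15.28

15.280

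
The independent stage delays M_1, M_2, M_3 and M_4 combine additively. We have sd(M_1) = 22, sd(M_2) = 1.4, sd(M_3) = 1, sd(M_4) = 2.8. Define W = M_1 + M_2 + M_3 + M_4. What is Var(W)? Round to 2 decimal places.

494.80

Var(M_1) = 484, Var(M_2) = 1.96, Var(M_3) = 1, Var(M_4) = 7.84
By independence, Var(W) = (1)²Var(M_1) + (1)²Var(M_2) + (1)²Var(M_3) + (1)²Var(M_4)
= (1)²·484 + (1)²·1.96 + (1)²·1 + (1)²·7.84 = 494.8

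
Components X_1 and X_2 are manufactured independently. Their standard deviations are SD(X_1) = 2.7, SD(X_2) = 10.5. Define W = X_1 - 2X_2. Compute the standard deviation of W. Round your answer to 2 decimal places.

Var(X_1) = 7.29, Var(X_2) = 110.25
By independence, Var(W) = (1)²Var(X_1) + (-2)²Var(X_2)
= (1)²·7.29 + (-2)²·110.25 = 448.29
SD(W) = √448.29 ≈ 21.17

21.17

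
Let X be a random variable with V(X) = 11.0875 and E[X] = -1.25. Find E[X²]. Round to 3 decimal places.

12.650

E[X²] = V(X) + (E[X])² = 11.0875 + (-1.25)² = 12.65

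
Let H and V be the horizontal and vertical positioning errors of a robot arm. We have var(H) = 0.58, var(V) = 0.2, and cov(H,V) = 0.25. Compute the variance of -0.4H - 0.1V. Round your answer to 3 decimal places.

0.115

var(-0.4H - 0.1V) = (-0.4)²·var(H) + (-0.1)²·var(V) + 2·(-0.4)·(-0.1)·cov(H,V)
= 0.16·0.58 + 0.01·0.2 + 0.08·0.25 = 0.1148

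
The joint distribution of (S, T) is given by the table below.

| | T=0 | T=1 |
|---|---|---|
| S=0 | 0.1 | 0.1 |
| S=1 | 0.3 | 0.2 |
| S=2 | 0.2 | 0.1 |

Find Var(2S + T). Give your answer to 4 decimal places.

E[S] = 1.1,  E[T] = 0.4,  E[ST] = 0.4
Var(S) = 1.7 − (1.1)² = 0.49;  Var(T) = 0.4 − (0.4)² = 0.24
Cov(S,T) = 0.4 − (1.1)(0.4) = -0.04
Var(2S + T) = (2)²·0.49 + (1)²·0.24 + 2·(2)·(1)·-0.04 = 2.04

2.0400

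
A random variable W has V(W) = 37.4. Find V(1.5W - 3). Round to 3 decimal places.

V(1.5W - 3) = (1.5)²·V(W) = 2.25·37.4 = 84.15

84.150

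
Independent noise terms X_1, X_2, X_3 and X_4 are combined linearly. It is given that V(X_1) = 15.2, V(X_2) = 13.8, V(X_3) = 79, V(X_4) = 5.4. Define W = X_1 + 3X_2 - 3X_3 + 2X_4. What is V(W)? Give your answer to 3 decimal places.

By independence, V(W) = (1)²V(X_1) + (3)²V(X_2) + (-3)²V(X_3) + (2)²V(X_4)
= (1)²·15.2 + (3)²·13.8 + (-3)²·79 + (2)²·5.4 = 872

872.000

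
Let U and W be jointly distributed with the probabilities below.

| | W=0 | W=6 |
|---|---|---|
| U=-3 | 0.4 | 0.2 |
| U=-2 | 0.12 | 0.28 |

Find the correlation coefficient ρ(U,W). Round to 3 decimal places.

E[U] = -2.6,  E[W] = 2.88
E[UW] = -6.96
Cov(U,W) = E[UW] − E[U]E[W] = -6.96 − (-2.6)(2.88) = 0.528
var(U) = 0.24,  var(W) = 8.9856
ρ = 0.528 / √(0.24·8.9856) ≈ 0.360

0.360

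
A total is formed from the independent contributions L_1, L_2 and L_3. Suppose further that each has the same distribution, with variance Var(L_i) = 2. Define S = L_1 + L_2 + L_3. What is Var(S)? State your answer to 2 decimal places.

6.00

By independence, Var(S) = (1)²Var(L_1) + (1)²Var(L_2) + (1)²Var(L_3)
= (1)²·2 + (1)²·2 + (1)²·2 = 6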